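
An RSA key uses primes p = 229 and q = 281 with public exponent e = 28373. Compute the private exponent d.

φ(n) = (p−1)(q−1) = 228·280 = 63840.
Need d with 28373·d ≡ 1 (mod 63840). Apply the extended Euclidean algorithm:
63840 = 2×28373 + 7094
28373 = 3×7094 + 7091
7094 = 1×7091 + 3
7091 = 2363×3 + 2
3 = 1×2 + 1
2 = 2×1 + 0
Back-substitute:
1 = 3 − 2
1 = −7091 + 2364·3
1 = 2364·7094 − 2365·7091
1 = −2365·28373 + 9459·7094
1 = 9459·63840 − 21283·28373
So 28373·(-21283) ≡ 1 (mod 63840), hence d ≡ -21283 ≡ 42557 (mod 63840).

42557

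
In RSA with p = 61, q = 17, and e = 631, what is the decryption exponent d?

391

φ(n) = (p−1)(q−1) = 60·16 = 960.
Need d with 631·d ≡ 1 (mod 960). Apply the extended Euclidean algorithm:
960 = 1×631 + 329
631 = 1×329 + 302
329 = 1×302 + 27
302 = 11×27 + 5
27 = 5×5 + 2
5 = 2×2 + 1
2 = 2×1 + 0
Back-substitute:
1 = 5 − 2·2
1 = −2·27 + 11·5
1 = 11·302 − 123·27
1 = −123·329 + 134·302
1 = 134·631 − 257·329
1 = −257·960 + 391·631
So 631·391 ≡ 1 (mod 960), hence d = 391.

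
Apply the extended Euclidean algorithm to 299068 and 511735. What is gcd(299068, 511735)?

Euclidean algorithm:
511735 = 1*299068 + 212667
299068 = 1*212667 + 86401
212667 = 2*86401 + 39865
86401 = 2*39865 + 6671
39865 = 5*6671 + 6510
6671 = 1*6510 + 161
6510 = 40*161 + 70
161 = 2*70 + 21
70 = 3*21 + 7
21 = 3*7 + 0
gcd(299068, 511735) = 7.
Working backward:
7 = 70 − 3·21
7 = −3·161 + 7·70
7 = 7·6510 − 283·161
7 = −283·6671 + 290·6510
7 = 290·39865 − 1733·6671
7 = −1733·86401 + 3756·39865
7 = 3756·212667 − 9245·86401
7 = −9245·299068 + 13001·212667
7 = 13001·511735 − 22246·299068
So 7 = (13001)·511735 + (-22246)·299068.

7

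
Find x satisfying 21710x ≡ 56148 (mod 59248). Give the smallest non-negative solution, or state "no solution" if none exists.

14614

First find gcd(21710, 59248):
59248 = 2×21710 + 15828
21710 = 1×15828 + 5882
15828 = 2×5882 + 4064
5882 = 1×4064 + 1818
4064 = 2×1818 + 428
1818 = 4×428 + 106
428 = 4×106 + 4
106 = 26×4 + 2
4 = 2×2 + 0
gcd = 2 and 2 | 56148, so solutions exist. Divide through by 2: 10855x ≡ 28074 (mod 29624).
Now find 10855⁻¹ mod 29624:
29624 = 2*10855 + 7914
10855 = 1*7914 + 2941
7914 = 2*2941 + 2032
2941 = 1*2032 + 909
2032 = 2*909 + 214
909 = 4*214 + 53
214 = 4*53 + 2
53 = 26*2 + 1
2 = 2*1 + 0
Back-substitute:
1 = 53 − 26·2
1 = −26·214 + 105·53
1 = 105·909 − 446·214
1 = −446·2032 + 997·909
1 = 997·2941 − 1443·2032
1 = −1443·7914 + 3883·2941
1 = 3883·10855 − 5326·7914
1 = −5326·29624 + 14535·10855
So 10855⁻¹ ≡ 14535 (mod 29624).
Then x ≡ 14535·28074 ≡ 14614 (mod 29624); the smallest non-negative solution is x = 14614.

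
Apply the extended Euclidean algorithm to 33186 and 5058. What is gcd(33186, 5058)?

Apply Euclid's algorithm to 33186 and 5058:
33186 = 6×5058 + 2838
5058 = 1×2838 + 2220
2838 = 1×2220 + 618
2220 = 3×618 + 366
618 = 1×366 + 252
366 = 1×252 + 114
252 = 2×114 + 24
114 = 4×24 + 18
24 = 1×18 + 6
18 = 3×6 + 0
gcd(33186, 5058) = 6.
Express as a combination:
6 = 24 − 18
6 = −114 + 5·24
6 = 5·252 − 11·114
6 = −11·366 + 16·252
6 = 16·618 − 27·366
6 = −27·2220 + 97·618
6 = 97·2838 − 124·2220
6 = −124·5058 + 221·2838
6 = 221·33186 − 1450·5058
So 6 = (221)·33186 + (-1450)·5058.

6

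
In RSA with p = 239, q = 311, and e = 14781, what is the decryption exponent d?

φ(n) = (p−1)(q−1) = 238·310 = 73780.
Need d with 14781·d ≡ 1 (mod 73780). Apply the extended Euclidean algorithm:
73780 = 4·14781 + 14656
14781 = 1·14656 + 125
14656 = 117·125 + 31
125 = 4·31 + 1
31 = 31·1 + 0
Back-substitute:
1 = 125 − 4·31
1 = −4·14656 + 469·125
1 = 469·14781 − 473·14656
1 = −473·73780 + 2361·14781
So 14781·2361 ≡ 1 (mod 73780), hence d = 2361.

2361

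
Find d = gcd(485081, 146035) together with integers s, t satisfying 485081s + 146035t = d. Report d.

Apply Euclid's algorithm to 485081 and 146035:
485081 = 3·146035 + 46976
146035 = 3·46976 + 5107
46976 = 9·5107 + 1013
5107 = 5·1013 + 42
1013 = 24·42 + 5
42 = 8·5 + 2
5 = 2·2 + 1
2 = 2·1 + 0
gcd(485081, 146035) = 1.
Back-substituting:
1 = 5 − 2·2
1 = −2·42 + 17·5
1 = 17·1013 − 410·42
1 = −410·5107 + 2067·1013
1 = 2067·46976 − 19013·5107
1 = −19013·146035 + 59106·46976
1 = 59106·485081 − 196331·146035
So 1 = (59106)·485081 + (-196331)·146035.

1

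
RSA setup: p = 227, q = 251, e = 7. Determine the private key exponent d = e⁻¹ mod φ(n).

16143

φ(n) = (p−1)(q−1) = 226·250 = 56500.
Need d with 7·d ≡ 1 (mod 56500). Apply the extended Euclidean algorithm:
56500 = 8071×7 + 3
7 = 2×3 + 1
3 = 3×1 + 0
Back-substitute:
1 = 7 − 2·3
1 = −2·56500 + 16143·7
So 7·16143 ≡ 1 (mod 56500), hence d = 16143.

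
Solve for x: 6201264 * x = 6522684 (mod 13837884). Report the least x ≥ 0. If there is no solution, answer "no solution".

First find gcd(6201264, 13837884):
13837884 = 2·6201264 + 1435356
6201264 = 4·1435356 + 459840
1435356 = 3·459840 + 55836
459840 = 8·55836 + 13152
55836 = 4·13152 + 3228
13152 = 4·3228 + 240
3228 = 13·240 + 108
240 = 2·108 + 24
108 = 4·24 + 12
24 = 2·12 + 0
gcd = 12 and 12 | 6522684, so solutions exist. Divide through by 12: 516772x ≡ 543557 (mod 1153157).
Now find 516772⁻¹ mod 1153157:
1153157 = 2·516772 + 119613
516772 = 4·119613 + 38320
119613 = 3·38320 + 4653
38320 = 8·4653 + 1096
4653 = 4·1096 + 269
1096 = 4·269 + 20
269 = 13·20 + 9
20 = 2·9 + 2
9 = 4·2 + 1
2 = 2·1 + 0
Back-substitute:
1 = 9 − 4·2
1 = −4·20 + 9·9
1 = 9·269 − 121·20
1 = −121·1096 + 493·269
1 = 493·4653 − 2093·1096
1 = −2093·38320 + 17237·4653
1 = 17237·119613 − 53804·38320
1 = −53804·516772 + 232453·119613
1 = 232453·1153157 − 518710·516772
So 516772·(-518710) ≡ 1 (mod 1153157), i.e. 516772⁻¹ ≡ 634447.
Then x ≡ 634447·543557 ≡ 741344 (mod 1153157); the smallest non-negative solution is x = 741344.

741344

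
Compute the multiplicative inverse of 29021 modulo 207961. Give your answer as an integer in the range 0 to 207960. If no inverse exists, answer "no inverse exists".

gcd(207961, 29021) by repeated division:
207961 = 7×29021 + 4814
29021 = 6×4814 + 137
4814 = 35×137 + 19
137 = 7×19 + 4
19 = 4×4 + 3
4 = 1×3 + 1
3 = 3×1 + 0
gcd = 1, so the inverse exists. Back-substitute:
1 = 4 − 3
1 = −19 + 5·4
1 = 5·137 − 36·19
1 = −36·4814 + 1265·137
1 = 1265·29021 − 7626·4814
1 = −7626·207961 + 54647·29021
So 29021·54647 ≡ 1 (mod 207961).

54647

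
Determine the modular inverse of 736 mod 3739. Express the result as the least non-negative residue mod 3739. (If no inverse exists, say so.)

1204

Run Euclid on (3739, 736):
3739 = 5*736 + 59
736 = 12*59 + 28
59 = 2*28 + 3
28 = 9*3 + 1
3 = 3*1 + 0
gcd = 1, so the inverse exists. Back-substitute:
1 = 28 − 9·3
1 = −9·59 + 19·28
1 = 19·736 − 237·59
1 = −237·3739 + 1204·736
So 736·1204 ≡ 1 (mod 3739).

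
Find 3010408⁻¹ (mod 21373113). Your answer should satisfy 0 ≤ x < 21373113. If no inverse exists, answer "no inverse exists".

gcd(21373113, 3010408) by repeated division:
21373113 = 7×3010408 + 300257
3010408 = 10×300257 + 7838
300257 = 38×7838 + 2413
7838 = 3×2413 + 599
2413 = 4×599 + 17
599 = 35×17 + 4
17 = 4×4 + 1
4 = 4×1 + 0
Since gcd(3010408, 21373113) = 1, back-substitute to write 1 as a combination:
1 = 17 − 4·4
1 = −4·599 + 141·17
1 = 141·2413 − 568·599
1 = −568·7838 + 1845·2413
1 = 1845·300257 − 70678·7838
1 = −70678·3010408 + 708625·300257
1 = 708625·21373113 − 5031053·3010408
So 3010408·(-5031053) ≡ 1 (mod 21373113), and -5031053 ≡ 16342060 (mod 21373113).

16342060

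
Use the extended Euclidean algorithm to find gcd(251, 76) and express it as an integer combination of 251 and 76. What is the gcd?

Repeated division:
251 = 3×76 + 23
76 = 3×23 + 7
23 = 3×7 + 2
7 = 3×2 + 1
2 = 2×1 + 0
gcd(251, 76) = 1.
Back-substituting:
1 = 7 − 3·2
1 = −3·23 + 10·7
1 = 10·76 − 33·23
1 = −33·251 + 109·76
So 1 = (-33)·251 + (109)·76.

1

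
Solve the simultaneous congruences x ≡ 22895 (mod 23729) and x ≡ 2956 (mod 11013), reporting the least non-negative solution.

Write x = 22895 + 23729·k. Then 23729·k ≡ 2956 − 22895 ≡ 2087 (mod 11013).
Need 23729⁻¹ mod 11013. Extended Euclid on (11013, 1703):
11013 = 6*1703 + 795
1703 = 2*795 + 113
795 = 7*113 + 4
113 = 28*4 + 1
4 = 4*1 + 0
Back-substitute:
1 = 113 − 28·4
1 = −28·795 + 197·113
1 = 197·1703 − 422·795
1 = −422·11013 + 2729·1703
23729⁻¹ ≡ 2729 (mod 11013), so k ≡ 2729·2087 ≡ 1702 (mod 11013).
x = 22895 + 23729·1702 = 40409653.

40409653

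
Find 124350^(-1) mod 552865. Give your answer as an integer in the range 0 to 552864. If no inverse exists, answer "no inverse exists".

Compute gcd(124350, 552865):
552865 = 4*124350 + 55465
124350 = 2*55465 + 13420
55465 = 4*13420 + 1785
13420 = 7*1785 + 925
1785 = 1*925 + 860
925 = 1*860 + 65
860 = 13*65 + 15
65 = 4*15 + 5
15 = 3*5 + 0
Since gcd = 5 > 1, 124350 is not a unit mod 552865.

no inverse exists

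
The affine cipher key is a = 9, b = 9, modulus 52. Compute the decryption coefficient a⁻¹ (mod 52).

gcd(52, 9) by repeated division:
52 = 5·9 + 7
9 = 1·7 + 2
7 = 3·2 + 1
2 = 2·1 + 0
Since gcd(9, 52) = 1, back-substitute to write 1 as a combination:
1 = 7 − 3·2
1 = −3·9 + 4·7
1 = 4·52 − 23·9
So 9·(-23) ≡ 1 (mod 52), and -23 ≡ 29 (mod 52).

29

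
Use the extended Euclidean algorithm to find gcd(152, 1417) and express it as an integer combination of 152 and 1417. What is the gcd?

Euclidean algorithm:
1417 = 9·152 + 49
152 = 3·49 + 5
49 = 9·5 + 4
5 = 1·4 + 1
4 = 4·1 + 0
gcd(152, 1417) = 1.
Express as a combination:
1 = 5 − 4
1 = −49 + 10·5
1 = 10·152 − 31·49
1 = −31·1417 + 289·152
So 1 = (-31)·1417 + (289)·152.

1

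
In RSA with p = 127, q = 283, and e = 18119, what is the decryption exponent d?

14243

φ(n) = (p−1)(q−1) = 126·282 = 35532.
Need d with 18119·d ≡ 1 (mod 35532). Apply the extended Euclidean algorithm:
35532 = 1·18119 + 17413
18119 = 1·17413 + 706
17413 = 24·706 + 469
706 = 1·469 + 237
469 = 1·237 + 232
237 = 1·232 + 5
232 = 46·5 + 2
5 = 2·2 + 1
2 = 2·1 + 0
Back-substitute:
1 = 5 − 2·2
1 = −2·232 + 93·5
1 = 93·237 − 95·232
1 = −95·469 + 188·237
1 = 188·706 − 283·469
1 = −283·17413 + 6980·706
1 = 6980·18119 − 7263·17413
1 = −7263·35532 + 14243·18119
So 18119·14243 ≡ 1 (mod 35532), hence d = 14243.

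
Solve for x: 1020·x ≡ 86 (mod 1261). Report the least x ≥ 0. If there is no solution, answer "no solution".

413

First find gcd(1020, 1261):
1261 = 1*1020 + 241
1020 = 4*241 + 56
241 = 4*56 + 17
56 = 3*17 + 5
17 = 3*5 + 2
5 = 2*2 + 1
2 = 2*1 + 0
gcd = 1, so a unique solution mod 1261 exists.
Back-substitute for the Bézout coefficients:
1 = 5 − 2·2
1 = −2·17 + 7·5
1 = 7·56 − 23·17
1 = −23·241 + 99·56
1 = 99·1020 − 419·241
1 = −419·1261 + 518·1020
So 1020·(518) ≡ 1 (mod 1261), giving 1020⁻¹ ≡ 518.
x ≡ 1020⁻¹·86 ≡ 518·86 ≡ 413 (mod 1261).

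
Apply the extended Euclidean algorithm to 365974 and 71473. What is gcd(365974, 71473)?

1

Repeated division:
365974 = 5×71473 + 8609
71473 = 8×8609 + 2601
8609 = 3×2601 + 806
2601 = 3×806 + 183
806 = 4×183 + 74
183 = 2×74 + 35
74 = 2×35 + 4
35 = 8×4 + 3
4 = 1×3 + 1
3 = 3×1 + 0
gcd(365974, 71473) = 1.
Working backward:
1 = 4 − 3
1 = −35 + 9·4
1 = 9·74 − 19·35
1 = −19·183 + 47·74
1 = 47·806 − 207·183
1 = −207·2601 + 668·806
1 = 668·8609 − 2211·2601
1 = −2211·71473 + 18356·8609
1 = 18356·365974 − 93991·71473
So 1 = (18356)·365974 + (-93991)·71473.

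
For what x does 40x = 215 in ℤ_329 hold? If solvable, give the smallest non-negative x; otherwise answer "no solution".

211

First find gcd(40, 329):
329 = 8*40 + 9
40 = 4*9 + 4
9 = 2*4 + 1
4 = 4*1 + 0
gcd = 1, so a unique solution mod 329 exists.
Back-substitute for the Bézout coefficients:
1 = 9 − 2·4
1 = −2·40 + 9·9
1 = 9·329 − 74·40
So 40·(-74) ≡ 1 (mod 329), giving 40⁻¹ ≡ 255.
x ≡ 40⁻¹·215 ≡ 255·215 ≡ 211 (mod 329).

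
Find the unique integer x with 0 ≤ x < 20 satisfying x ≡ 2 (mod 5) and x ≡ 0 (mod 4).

12

Write x = 2 + 5·k. Then 5·k ≡ 0 − 2 ≡ 2 (mod 4).
Need 5⁻¹ mod 4. Extended Euclid on (4, 1):
4 = 4*1 + 0
5⁻¹ ≡ 1 (mod 4), so k ≡ 1·2 ≡ 2 (mod 4).
x = 2 + 5·2 = 12.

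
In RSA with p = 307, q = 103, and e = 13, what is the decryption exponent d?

φ(n) = (p−1)(q−1) = 306·102 = 31212.
Need d with 13·d ≡ 1 (mod 31212). Apply the extended Euclidean algorithm:
31212 = 2400×13 + 12
13 = 1×12 + 1
12 = 12×1 + 0
Back-substitute:
1 = 13 − 12
1 = −31212 + 2401·13
So 13·2401 ≡ 1 (mod 31212), hence d = 2401.

2401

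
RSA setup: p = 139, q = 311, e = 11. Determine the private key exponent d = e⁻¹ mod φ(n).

38891

φ(n) = (p−1)(q−1) = 138·310 = 42780.
Need d with 11·d ≡ 1 (mod 42780). Apply the extended Euclidean algorithm:
42780 = 3889×11 + 1
11 = 11×1 + 0
Back-substitute:
1 = 42780 − 3889·11
So 11·(-3889) ≡ 1 (mod 42780), hence d ≡ -3889 ≡ 38891 (mod 42780).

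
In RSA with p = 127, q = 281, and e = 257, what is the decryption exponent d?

φ(n) = (p−1)(q−1) = 126·280 = 35280.
Need d with 257·d ≡ 1 (mod 35280). Apply the extended Euclidean algorithm:
35280 = 137×257 + 71
257 = 3×71 + 44
71 = 1×44 + 27
44 = 1×27 + 17
27 = 1×17 + 10
17 = 1×10 + 7
10 = 1×7 + 3
7 = 2×3 + 1
3 = 3×1 + 0
Back-substitute:
1 = 7 − 2·3
1 = −2·10 + 3·7
1 = 3·17 − 5·10
1 = −5·27 + 8·17
1 = 8·44 − 13·27
1 = −13·71 + 21·44
1 = 21·257 − 76·71
1 = −76·35280 + 10433·257
So 257·10433 ≡ 1 (mod 35280), hence d = 10433.

10433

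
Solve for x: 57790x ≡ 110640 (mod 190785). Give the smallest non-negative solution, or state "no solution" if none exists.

First find gcd(57790, 190785):
190785 = 3·57790 + 17415
57790 = 3·17415 + 5545
17415 = 3·5545 + 780
5545 = 7·780 + 85
780 = 9·85 + 15
85 = 5·15 + 10
15 = 1·10 + 5
10 = 2·5 + 0
gcd = 5 and 5 | 110640, so solutions exist. Divide through by 5: 11558x ≡ 22128 (mod 38157).
Now find 11558⁻¹ mod 38157:
38157 = 3*11558 + 3483
11558 = 3*3483 + 1109
3483 = 3*1109 + 156
1109 = 7*156 + 17
156 = 9*17 + 3
17 = 5*3 + 2
3 = 1*2 + 1
2 = 2*1 + 0
Back-substitute:
1 = 3 − 2
1 = −17 + 6·3
1 = 6·156 − 55·17
1 = −55·1109 + 391·156
1 = 391·3483 − 1228·1109
1 = −1228·11558 + 4075·3483
1 = 4075·38157 − 13453·11558
So 11558·(-13453) ≡ 1 (mod 38157), i.e. 11558⁻¹ ≡ 24704.
Then x ≡ 24704·22128 ≡ 12930 (mod 38157); the smallest non-negative solution is x = 12930.

12930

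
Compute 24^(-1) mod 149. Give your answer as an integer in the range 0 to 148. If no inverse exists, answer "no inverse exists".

118

Extended Euclidean algorithm:
149 = 6·24 + 5
24 = 4·5 + 4
5 = 1·4 + 1
4 = 4·1 + 0
The gcd is 1. Working backward:
1 = 5 − 4
1 = −24 + 5·5
1 = 5·149 − 31·24
Hence 24⁻¹ ≡ -31 ≡ 118 (mod 149).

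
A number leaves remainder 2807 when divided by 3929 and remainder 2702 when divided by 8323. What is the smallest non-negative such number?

29541029

Write x = 2807 + 3929·k. Then 3929·k ≡ 2702 − 2807 ≡ 8218 (mod 8323).
Need 3929⁻¹ mod 8323. Extended Euclid on (8323, 3929):
8323 = 2*3929 + 465
3929 = 8*465 + 209
465 = 2*209 + 47
209 = 4*47 + 21
47 = 2*21 + 5
21 = 4*5 + 1
5 = 5*1 + 0
Back-substitute:
1 = 21 − 4·5
1 = −4·47 + 9·21
1 = 9·209 − 40·47
1 = −40·465 + 89·209
1 = 89·3929 − 752·465
1 = −752·8323 + 1593·3929
3929⁻¹ ≡ 1593 (mod 8323), so k ≡ 1593·8218 ≡ 7518 (mod 8323).
x = 2807 + 3929·7518 = 29541029.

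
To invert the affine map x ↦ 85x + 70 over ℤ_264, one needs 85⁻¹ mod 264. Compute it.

Apply the Euclidean algorithm to 264 and 85:
264 = 3·85 + 9
85 = 9·9 + 4
9 = 2·4 + 1
4 = 4·1 + 0
The gcd is 1. Working backward:
1 = 9 − 2·4
1 = −2·85 + 19·9
1 = 19·264 − 59·85
Hence 85⁻¹ ≡ -59 ≡ 205 (mod 264).

205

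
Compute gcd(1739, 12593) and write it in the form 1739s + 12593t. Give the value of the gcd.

1

Apply Euclid's algorithm to 12593 and 1739:
12593 = 7×1739 + 420
1739 = 4×420 + 59
420 = 7×59 + 7
59 = 8×7 + 3
7 = 2×3 + 1
3 = 3×1 + 0
gcd(1739, 12593) = 1.
Express as a combination:
1 = 7 − 2·3
1 = −2·59 + 17·7
1 = 17·420 − 121·59
1 = −121·1739 + 501·420
1 = 501·12593 − 3628·1739
So 1 = (501)·12593 + (-3628)·1739.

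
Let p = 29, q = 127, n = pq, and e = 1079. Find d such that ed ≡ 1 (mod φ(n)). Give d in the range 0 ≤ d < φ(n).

1079

φ(n) = (p−1)(q−1) = 28·126 = 3528.
Need d with 1079·d ≡ 1 (mod 3528). Apply the extended Euclidean algorithm:
3528 = 3·1079 + 291
1079 = 3·291 + 206
291 = 1·206 + 85
206 = 2·85 + 36
85 = 2·36 + 13
36 = 2·13 + 10
13 = 1·10 + 3
10 = 3·3 + 1
3 = 3·1 + 0
Back-substitute:
1 = 10 − 3·3
1 = −3·13 + 4·10
1 = 4·36 − 11·13
1 = −11·85 + 26·36
1 = 26·206 − 63·85
1 = −63·291 + 89·206
1 = 89·1079 − 330·291
1 = −330·3528 + 1079·1079
So 1079·1079 ≡ 1 (mod 3528), hence d = 1079.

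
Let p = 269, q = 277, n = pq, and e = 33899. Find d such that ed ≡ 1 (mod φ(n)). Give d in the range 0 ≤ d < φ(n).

φ(n) = (p−1)(q−1) = 268·276 = 73968.
Need d with 33899·d ≡ 1 (mod 73968). Apply the extended Euclidean algorithm:
73968 = 2×33899 + 6170
33899 = 5×6170 + 3049
6170 = 2×3049 + 72
3049 = 42×72 + 25
72 = 2×25 + 22
25 = 1×22 + 3
22 = 7×3 + 1
3 = 3×1 + 0
Back-substitute:
1 = 22 − 7·3
1 = −7·25 + 8·22
1 = 8·72 − 23·25
1 = −23·3049 + 974·72
1 = 974·6170 − 1971·3049
1 = −1971·33899 + 10829·6170
1 = 10829·73968 − 23629·33899
So 33899·(-23629) ≡ 1 (mod 73968), hence d ≡ -23629 ≡ 50339 (mod 73968).

50339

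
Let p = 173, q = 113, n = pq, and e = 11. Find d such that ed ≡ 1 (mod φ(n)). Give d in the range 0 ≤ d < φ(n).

12259

φ(n) = (p−1)(q−1) = 172·112 = 19264.
Need d with 11·d ≡ 1 (mod 19264). Apply the extended Euclidean algorithm:
19264 = 1751·11 + 3
11 = 3·3 + 2
3 = 1·2 + 1
2 = 2·1 + 0
Back-substitute:
1 = 3 − 2
1 = −11 + 4·3
1 = 4·19264 − 7005·11
So 11·(-7005) ≡ 1 (mod 19264), hence d ≡ -7005 ≡ 12259 (mod 19264).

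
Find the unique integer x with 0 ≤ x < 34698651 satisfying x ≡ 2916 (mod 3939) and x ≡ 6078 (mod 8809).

Write x = 2916 + 3939·k. Then 3939·k ≡ 6078 − 2916 ≡ 3162 (mod 8809).
Need 3939⁻¹ mod 8809. Extended Euclid on (8809, 3939):
8809 = 2×3939 + 931
3939 = 4×931 + 215
931 = 4×215 + 71
215 = 3×71 + 2
71 = 35×2 + 1
2 = 2×1 + 0
Back-substitute:
1 = 71 − 35·2
1 = −35·215 + 106·71
1 = 106·931 − 459·215
1 = −459·3939 + 1942·931
1 = 1942·8809 − 4343·3939
3939⁻¹ ≡ 4466 (mod 8809), so k ≡ 4466·3162 ≡ 665 (mod 8809).
x = 2916 + 3939·665 = 2622351.

2622351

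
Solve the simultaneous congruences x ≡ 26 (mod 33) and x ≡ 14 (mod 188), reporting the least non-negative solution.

2270

Write x = 26 + 33·k. Then 33·k ≡ 14 − 26 ≡ 176 (mod 188).
Need 33⁻¹ mod 188. Extended Euclid on (188, 33):
188 = 5·33 + 23
33 = 1·23 + 10
23 = 2·10 + 3
10 = 3·3 + 1
3 = 3·1 + 0
Back-substitute:
1 = 10 − 3·3
1 = −3·23 + 7·10
1 = 7·33 − 10·23
1 = −10·188 + 57·33
33⁻¹ ≡ 57 (mod 188), so k ≡ 57·176 ≡ 68 (mod 188).
x = 26 + 33·68 = 2270.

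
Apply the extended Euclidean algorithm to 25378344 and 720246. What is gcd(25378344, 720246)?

6

Apply Euclid's algorithm to 25378344 and 720246:
25378344 = 35·720246 + 169734
720246 = 4·169734 + 41310
169734 = 4·41310 + 4494
41310 = 9·4494 + 864
4494 = 5·864 + 174
864 = 4·174 + 168
174 = 1·168 + 6
168 = 28·6 + 0
gcd(25378344, 720246) = 6.
Express as a combination:
6 = 174 − 168
6 = −864 + 5·174
6 = 5·4494 − 26·864
6 = −26·41310 + 239·4494
6 = 239·169734 − 982·41310
6 = −982·720246 + 4167·169734
6 = 4167·25378344 − 146827·720246
So 6 = (4167)·25378344 + (-146827)·720246.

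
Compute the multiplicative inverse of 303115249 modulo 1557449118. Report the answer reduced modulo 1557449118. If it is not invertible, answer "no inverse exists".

gcd(1557449118, 303115249) by repeated division:
1557449118 = 5×303115249 + 41872873
303115249 = 7×41872873 + 10005138
41872873 = 4×10005138 + 1852321
10005138 = 5×1852321 + 743533
1852321 = 2×743533 + 365255
743533 = 2×365255 + 13023
365255 = 28×13023 + 611
13023 = 21×611 + 192
611 = 3×192 + 35
192 = 5×35 + 17
35 = 2×17 + 1
17 = 17×1 + 0
Since gcd(303115249, 1557449118) = 1, back-substitute to write 1 as a combination:
1 = 35 − 2·17
1 = −2·192 + 11·35
1 = 11·611 − 35·192
1 = −35·13023 + 746·611
1 = 746·365255 − 20923·13023
1 = −20923·743533 + 42592·365255
1 = 42592·1852321 − 106107·743533
1 = −106107·10005138 + 573127·1852321
1 = 573127·41872873 − 2398615·10005138
1 = −2398615·303115249 + 17363432·41872873
1 = 17363432·1557449118 − 89215775·303115249
Thus 303115249·(-89215775) ≡ 1 (mod 1557449118); reducing, -89215775 mod 1557449118 = 1468233343.

1468233343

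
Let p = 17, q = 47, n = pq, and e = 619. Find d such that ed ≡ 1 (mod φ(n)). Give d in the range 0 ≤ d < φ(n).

φ(n) = (p−1)(q−1) = 16·46 = 736.
Need d with 619·d ≡ 1 (mod 736). Apply the extended Euclidean algorithm:
736 = 1×619 + 117
619 = 5×117 + 34
117 = 3×34 + 15
34 = 2×15 + 4
15 = 3×4 + 3
4 = 1×3 + 1
3 = 3×1 + 0
Back-substitute:
1 = 4 − 3
1 = −15 + 4·4
1 = 4·34 − 9·15
1 = −9·117 + 31·34
1 = 31·619 − 164·117
1 = −164·736 + 195·619
So 619·195 ≡ 1 (mod 736), hence d = 195.

195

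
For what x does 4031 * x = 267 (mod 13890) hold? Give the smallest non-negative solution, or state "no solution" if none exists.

5217

First find gcd(4031, 13890):
13890 = 3·4031 + 1797
4031 = 2·1797 + 437
1797 = 4·437 + 49
437 = 8·49 + 45
49 = 1·45 + 4
45 = 11·4 + 1
4 = 4·1 + 0
gcd = 1, so a unique solution mod 13890 exists.
Back-substitute for the Bézout coefficients:
1 = 45 − 11·4
1 = −11·49 + 12·45
1 = 12·437 − 107·49
1 = −107·1797 + 440·437
1 = 440·4031 − 987·1797
1 = −987·13890 + 3401·4031
So 4031·(3401) ≡ 1 (mod 13890), giving 4031⁻¹ ≡ 3401.
x ≡ 4031⁻¹·267 ≡ 3401·267 ≡ 5217 (mod 13890).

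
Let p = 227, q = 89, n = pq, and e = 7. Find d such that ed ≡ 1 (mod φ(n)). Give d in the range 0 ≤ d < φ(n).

17047

φ(n) = (p−1)(q−1) = 226·88 = 19888.
Need d with 7·d ≡ 1 (mod 19888). Apply the extended Euclidean algorithm:
19888 = 2841·7 + 1
7 = 7·1 + 0
Back-substitute:
1 = 19888 − 2841·7
So 7·(-2841) ≡ 1 (mod 19888), hence d ≡ -2841 ≡ 17047 (mod 19888).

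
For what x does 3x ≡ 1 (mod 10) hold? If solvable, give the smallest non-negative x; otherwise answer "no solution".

First find gcd(3, 10):
10 = 3*3 + 1
3 = 3*1 + 0
gcd = 1, so a unique solution mod 10 exists.
Back-substitute for the Bézout coefficients:
1 = 10 − 3·3
So 3·(-3) ≡ 1 (mod 10), giving 3⁻¹ ≡ 7.
x ≡ 3⁻¹·1 ≡ 7·1 ≡ 7 (mod 10).

7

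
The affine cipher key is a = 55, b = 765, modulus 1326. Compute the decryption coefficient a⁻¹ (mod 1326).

Run Euclid on (1326, 55):
1326 = 24×55 + 6
55 = 9×6 + 1
6 = 6×1 + 0
gcd = 1, so the inverse exists. Back-substitute:
1 = 55 − 9·6
1 = −9·1326 + 217·55
So 55·217 ≡ 1 (mod 1326).

217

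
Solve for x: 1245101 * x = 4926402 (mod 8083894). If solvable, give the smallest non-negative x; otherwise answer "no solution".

First find gcd(1245101, 8083894):
8083894 = 6×1245101 + 613288
1245101 = 2×613288 + 18525
613288 = 33×18525 + 1963
18525 = 9×1963 + 858
1963 = 2×858 + 247
858 = 3×247 + 117
247 = 2×117 + 13
117 = 9×13 + 0
gcd = 13 and 13 | 4926402, so solutions exist. Divide through by 13: 95777x ≡ 378954 (mod 621838).
Now find 95777⁻¹ mod 621838:
621838 = 6*95777 + 47176
95777 = 2*47176 + 1425
47176 = 33*1425 + 151
1425 = 9*151 + 66
151 = 2*66 + 19
66 = 3*19 + 9
19 = 2*9 + 1
9 = 9*1 + 0
Back-substitute:
1 = 19 − 2·9
1 = −2·66 + 7·19
1 = 7·151 − 16·66
1 = −16·1425 + 151·151
1 = 151·47176 − 4999·1425
1 = −4999·95777 + 10149·47176
1 = 10149·621838 − 65893·95777
So 95777·(-65893) ≡ 1 (mod 621838), i.e. 95777⁻¹ ≡ 555945.
Then x ≡ 555945·378954 ≡ 110806 (mod 621838); the smallest non-negative solution is x = 110806.

110806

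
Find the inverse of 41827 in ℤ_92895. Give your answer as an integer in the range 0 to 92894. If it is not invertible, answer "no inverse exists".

71443

gcd(92895, 41827) by repeated division:
92895 = 2*41827 + 9241
41827 = 4*9241 + 4863
9241 = 1*4863 + 4378
4863 = 1*4378 + 485
4378 = 9*485 + 13
485 = 37*13 + 4
13 = 3*4 + 1
4 = 4*1 + 0
Since gcd(41827, 92895) = 1, back-substitute to write 1 as a combination:
1 = 13 − 3·4
1 = −3·485 + 112·13
1 = 112·4378 − 1011·485
1 = −1011·4863 + 1123·4378
1 = 1123·9241 − 2134·4863
1 = −2134·41827 + 9659·9241
1 = 9659·92895 − 21452·41827
So 41827·(-21452) ≡ 1 (mod 92895), and -21452 ≡ 71443 (mod 92895).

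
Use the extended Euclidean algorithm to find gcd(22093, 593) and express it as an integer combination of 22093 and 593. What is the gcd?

1

Repeated division:
22093 = 37×593 + 152
593 = 3×152 + 137
152 = 1×137 + 15
137 = 9×15 + 2
15 = 7×2 + 1
2 = 2×1 + 0
gcd(22093, 593) = 1.
Express as a combination:
1 = 15 − 7·2
1 = −7·137 + 64·15
1 = 64·152 − 71·137
1 = −71·593 + 277·152
1 = 277·22093 − 10320·593
So 1 = (277)·22093 + (-10320)·593.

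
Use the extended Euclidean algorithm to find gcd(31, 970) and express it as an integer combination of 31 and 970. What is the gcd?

Repeated division:
970 = 31×31 + 9
31 = 3×9 + 4
9 = 2×4 + 1
4 = 4×1 + 0
gcd(31, 970) = 1.
Working backward:
1 = 9 − 2·4
1 = −2·31 + 7·9
1 = 7·970 − 219·31
So 1 = (7)·970 + (-219)·31.

1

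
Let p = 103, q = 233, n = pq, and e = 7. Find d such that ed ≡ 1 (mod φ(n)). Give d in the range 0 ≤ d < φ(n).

φ(n) = (p−1)(q−1) = 102·232 = 23664.
Need d with 7·d ≡ 1 (mod 23664). Apply the extended Euclidean algorithm:
23664 = 3380·7 + 4
7 = 1·4 + 3
4 = 1·3 + 1
3 = 3·1 + 0
Back-substitute:
1 = 4 − 3
1 = −7 + 2·4
1 = 2·23664 − 6761·7
So 7·(-6761) ≡ 1 (mod 23664), hence d ≡ -6761 ≡ 16903 (mod 23664).

16903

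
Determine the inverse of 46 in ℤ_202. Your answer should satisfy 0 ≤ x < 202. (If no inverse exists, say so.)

no inverse exists

Euclidean algorithm on 202, 46:
202 = 4·46 + 18
46 = 2·18 + 10
18 = 1·10 + 8
10 = 1·8 + 2
8 = 4·2 + 0
The gcd is 2, not 1, hence no inverse exists.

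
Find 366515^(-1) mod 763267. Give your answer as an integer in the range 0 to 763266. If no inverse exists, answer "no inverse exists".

gcd(763267, 366515) by repeated division:
763267 = 2*366515 + 30237
366515 = 12*30237 + 3671
30237 = 8*3671 + 869
3671 = 4*869 + 195
869 = 4*195 + 89
195 = 2*89 + 17
89 = 5*17 + 4
17 = 4*4 + 1
4 = 4*1 + 0
The gcd is 1. Working backward:
1 = 17 − 4·4
1 = −4·89 + 21·17
1 = 21·195 − 46·89
1 = −46·869 + 205·195
1 = 205·3671 − 866·869
1 = −866·30237 + 7133·3671
1 = 7133·366515 − 86462·30237
1 = −86462·763267 + 180057·366515
So 366515·180057 ≡ 1 (mod 763267).

180057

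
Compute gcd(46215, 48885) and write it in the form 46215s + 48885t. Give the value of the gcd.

Euclidean algorithm:
48885 = 1·46215 + 2670
46215 = 17·2670 + 825
2670 = 3·825 + 195
825 = 4·195 + 45
195 = 4·45 + 15
45 = 3·15 + 0
gcd(46215, 48885) = 15.
Express as a combination:
15 = 195 − 4·45
15 = −4·825 + 17·195
15 = 17·2670 − 55·825
15 = −55·46215 + 952·2670
15 = 952·48885 − 1007·46215
So 15 = (952)·48885 + (-1007)·46215.

15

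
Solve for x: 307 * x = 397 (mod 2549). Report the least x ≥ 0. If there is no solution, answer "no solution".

1720

First find gcd(307, 2549):
2549 = 8*307 + 93
307 = 3*93 + 28
93 = 3*28 + 9
28 = 3*9 + 1
9 = 9*1 + 0
gcd = 1, so a unique solution mod 2549 exists.
Back-substitute for the Bézout coefficients:
1 = 28 − 3·9
1 = −3·93 + 10·28
1 = 10·307 − 33·93
1 = −33·2549 + 274·307
So 307·(274) ≡ 1 (mod 2549), giving 307⁻¹ ≡ 274.
x ≡ 307⁻¹·397 ≡ 274·397 ≡ 1720 (mod 2549).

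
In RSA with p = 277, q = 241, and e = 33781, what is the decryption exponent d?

61981

φ(n) = (p−1)(q−1) = 276·240 = 66240.
Need d with 33781·d ≡ 1 (mod 66240). Apply the extended Euclidean algorithm:
66240 = 1*33781 + 32459
33781 = 1*32459 + 1322
32459 = 24*1322 + 731
1322 = 1*731 + 591
731 = 1*591 + 140
591 = 4*140 + 31
140 = 4*31 + 16
31 = 1*16 + 15
16 = 1*15 + 1
15 = 15*1 + 0
Back-substitute:
1 = 16 − 15
1 = −31 + 2·16
1 = 2·140 − 9·31
1 = −9·591 + 38·140
1 = 38·731 − 47·591
1 = −47·1322 + 85·731
1 = 85·32459 − 2087·1322
1 = −2087·33781 + 2172·32459
1 = 2172·66240 − 4259·33781
So 33781·(-4259) ≡ 1 (mod 66240), hence d ≡ -4259 ≡ 61981 (mod 66240).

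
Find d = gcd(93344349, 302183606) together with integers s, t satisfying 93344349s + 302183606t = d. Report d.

1

Euclidean algorithm:
302183606 = 3*93344349 + 22150559
93344349 = 4*22150559 + 4742113
22150559 = 4*4742113 + 3182107
4742113 = 1*3182107 + 1560006
3182107 = 2*1560006 + 62095
1560006 = 25*62095 + 7631
62095 = 8*7631 + 1047
7631 = 7*1047 + 302
1047 = 3*302 + 141
302 = 2*141 + 20
141 = 7*20 + 1
20 = 20*1 + 0
gcd(93344349, 302183606) = 1.
Express as a combination:
1 = 141 − 7·20
1 = −7·302 + 15·141
1 = 15·1047 − 52·302
1 = −52·7631 + 379·1047
1 = 379·62095 − 3084·7631
1 = −3084·1560006 + 77479·62095
1 = 77479·3182107 − 158042·1560006
1 = −158042·4742113 + 235521·3182107
1 = 235521·22150559 − 1100126·4742113
1 = −1100126·93344349 + 4636025·22150559
1 = 4636025·302183606 − 15008201·93344349
So 1 = (4636025)·302183606 + (-15008201)·93344349.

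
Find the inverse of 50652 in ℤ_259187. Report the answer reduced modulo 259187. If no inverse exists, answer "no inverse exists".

251578

Extended Euclidean algorithm:
259187 = 5·50652 + 5927
50652 = 8·5927 + 3236
5927 = 1·3236 + 2691
3236 = 1·2691 + 545
2691 = 4·545 + 511
545 = 1·511 + 34
511 = 15·34 + 1
34 = 34·1 + 0
The gcd is 1. Working backward:
1 = 511 − 15·34
1 = −15·545 + 16·511
1 = 16·2691 − 79·545
1 = −79·3236 + 95·2691
1 = 95·5927 − 174·3236
1 = −174·50652 + 1487·5927
1 = 1487·259187 − 7609·50652
Thus 50652·(-7609) ≡ 1 (mod 259187); reducing, -7609 mod 259187 = 251578.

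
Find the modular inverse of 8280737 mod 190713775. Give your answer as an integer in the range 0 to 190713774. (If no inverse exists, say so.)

gcd(190713775, 8280737) by repeated division:
190713775 = 23×8280737 + 256824
8280737 = 32×256824 + 62369
256824 = 4×62369 + 7348
62369 = 8×7348 + 3585
7348 = 2×3585 + 178
3585 = 20×178 + 25
178 = 7×25 + 3
25 = 8×3 + 1
3 = 3×1 + 0
gcd = 1, so the inverse exists. Back-substitute:
1 = 25 − 8·3
1 = −8·178 + 57·25
1 = 57·3585 − 1148·178
1 = −1148·7348 + 2353·3585
1 = 2353·62369 − 19972·7348
1 = −19972·256824 + 82241·62369
1 = 82241·8280737 − 2651684·256824
1 = −2651684·190713775 + 61070973·8280737
So 8280737·61070973 ≡ 1 (mod 190713775).

61070973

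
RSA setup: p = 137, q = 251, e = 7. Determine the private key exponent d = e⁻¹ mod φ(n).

29143

φ(n) = (p−1)(q−1) = 136·250 = 34000.
Need d with 7·d ≡ 1 (mod 34000). Apply the extended Euclidean algorithm:
34000 = 4857*7 + 1
7 = 7*1 + 0
Back-substitute:
1 = 34000 − 4857·7
So 7·(-4857) ≡ 1 (mod 34000), hence d ≡ -4857 ≡ 29143 (mod 34000).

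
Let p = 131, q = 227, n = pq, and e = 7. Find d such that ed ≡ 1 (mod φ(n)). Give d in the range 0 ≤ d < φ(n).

25183

φ(n) = (p−1)(q−1) = 130·226 = 29380.
Need d with 7·d ≡ 1 (mod 29380). Apply the extended Euclidean algorithm:
29380 = 4197*7 + 1
7 = 7*1 + 0
Back-substitute:
1 = 29380 − 4197·7
So 7·(-4197) ≡ 1 (mod 29380), hence d ≡ -4197 ≡ 25183 (mod 29380).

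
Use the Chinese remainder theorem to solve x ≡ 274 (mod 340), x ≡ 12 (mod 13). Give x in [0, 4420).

Write x = 274 + 340·k. Then 340·k ≡ 12 − 274 ≡ 11 (mod 13).
Need 340⁻¹ mod 13. Extended Euclid on (13, 2):
13 = 6*2 + 1
2 = 2*1 + 0
Back-substitute:
1 = 13 − 6·2
340⁻¹ ≡ 7 (mod 13), so k ≡ 7·11 ≡ 12 (mod 13).
x = 274 + 340·12 = 4354.

4354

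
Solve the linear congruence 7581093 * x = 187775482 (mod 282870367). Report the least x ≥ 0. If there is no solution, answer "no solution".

no solution

gcd(7581093, 282870367):
282870367 = 37×7581093 + 2369926
7581093 = 3×2369926 + 471315
2369926 = 5×471315 + 13351
471315 = 35×13351 + 4030
13351 = 3×4030 + 1261
4030 = 3×1261 + 247
1261 = 5×247 + 26
247 = 9×26 + 13
26 = 2×13 + 0
gcd = 13, but 13 ∤ 187775482, so the congruence has no solution.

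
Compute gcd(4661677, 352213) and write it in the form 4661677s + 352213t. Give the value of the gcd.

1

Apply Euclid's algorithm to 4661677 and 352213:
4661677 = 13*352213 + 82908
352213 = 4*82908 + 20581
82908 = 4*20581 + 584
20581 = 35*584 + 141
584 = 4*141 + 20
141 = 7*20 + 1
20 = 20*1 + 0
gcd(4661677, 352213) = 1.
Working backward:
1 = 141 − 7·20
1 = −7·584 + 29·141
1 = 29·20581 − 1022·584
1 = −1022·82908 + 4117·20581
1 = 4117·352213 − 17490·82908
1 = −17490·4661677 + 231487·352213
So 1 = (-17490)·4661677 + (231487)·352213.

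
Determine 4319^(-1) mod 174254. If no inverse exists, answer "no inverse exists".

167839

gcd(174254, 4319) by repeated division:
174254 = 40*4319 + 1494
4319 = 2*1494 + 1331
1494 = 1*1331 + 163
1331 = 8*163 + 27
163 = 6*27 + 1
27 = 27*1 + 0
Since gcd(4319, 174254) = 1, back-substitute to write 1 as a combination:
1 = 163 − 6·27
1 = −6·1331 + 49·163
1 = 49·1494 − 55·1331
1 = −55·4319 + 159·1494
1 = 159·174254 − 6415·4319
So 4319·(-6415) ≡ 1 (mod 174254), and -6415 ≡ 167839 (mod 174254).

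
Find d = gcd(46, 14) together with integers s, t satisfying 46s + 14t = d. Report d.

Repeated division:
46 = 3*14 + 4
14 = 3*4 + 2
4 = 2*2 + 0
gcd(46, 14) = 2.
Back-substituting:
2 = 14 − 3·4
2 = −3·46 + 10·14
So 2 = (-3)·46 + (10)·14.

2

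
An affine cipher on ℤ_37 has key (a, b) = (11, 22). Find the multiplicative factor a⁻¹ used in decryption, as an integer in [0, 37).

27

gcd(37, 11) by repeated division:
37 = 3×11 + 4
11 = 2×4 + 3
4 = 1×3 + 1
3 = 3×1 + 0
The gcd is 1. Working backward:
1 = 4 − 3
1 = −11 + 3·4
1 = 3·37 − 10·11
Hence 11⁻¹ ≡ -10 ≡ 27 (mod 37).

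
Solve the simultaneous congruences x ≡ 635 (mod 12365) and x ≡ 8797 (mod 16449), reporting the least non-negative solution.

Write x = 635 + 12365·k. Then 12365·k ≡ 8797 − 635 ≡ 8162 (mod 16449).
Need 12365⁻¹ mod 16449. Extended Euclid on (16449, 12365):
16449 = 1·12365 + 4084
12365 = 3·4084 + 113
4084 = 36·113 + 16
113 = 7·16 + 1
16 = 16·1 + 0
Back-substitute:
1 = 113 − 7·16
1 = −7·4084 + 253·113
1 = 253·12365 − 766·4084
1 = −766·16449 + 1019·12365
12365⁻¹ ≡ 1019 (mod 16449), so k ≡ 1019·8162 ≡ 10333 (mod 16449).
x = 635 + 12365·10333 = 127768180.

127768180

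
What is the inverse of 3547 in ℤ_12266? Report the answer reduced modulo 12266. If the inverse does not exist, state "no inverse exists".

Run Euclid on (12266, 3547):
12266 = 3·3547 + 1625
3547 = 2·1625 + 297
1625 = 5·297 + 140
297 = 2·140 + 17
140 = 8·17 + 4
17 = 4·4 + 1
4 = 4·1 + 0
gcd = 1, so the inverse exists. Back-substitute:
1 = 17 − 4·4
1 = −4·140 + 33·17
1 = 33·297 − 70·140
1 = −70·1625 + 383·297
1 = 383·3547 − 836·1625
1 = −836·12266 + 2891·3547
So 3547·2891 ≡ 1 (mod 12266).

2891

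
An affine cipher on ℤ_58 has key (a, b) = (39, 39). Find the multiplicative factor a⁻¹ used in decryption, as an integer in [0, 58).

gcd(58, 39) by repeated division:
58 = 1*39 + 19
39 = 2*19 + 1
19 = 19*1 + 0
gcd = 1, so the inverse exists. Back-substitute:
1 = 39 − 2·19
1 = −2·58 + 3·39
So 39·3 ≡ 1 (mod 58).

3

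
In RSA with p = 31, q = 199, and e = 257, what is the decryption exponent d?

1433

φ(n) = (p−1)(q−1) = 30·198 = 5940.
Need d with 257·d ≡ 1 (mod 5940). Apply the extended Euclidean algorithm:
5940 = 23×257 + 29
257 = 8×29 + 25
29 = 1×25 + 4
25 = 6×4 + 1
4 = 4×1 + 0
Back-substitute:
1 = 25 − 6·4
1 = −6·29 + 7·25
1 = 7·257 − 62·29
1 = −62·5940 + 1433·257
So 257·1433 ≡ 1 (mod 5940), hence d = 1433.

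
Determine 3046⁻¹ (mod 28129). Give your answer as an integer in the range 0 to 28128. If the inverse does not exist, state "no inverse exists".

11645

Extended Euclidean algorithm:
28129 = 9*3046 + 715
3046 = 4*715 + 186
715 = 3*186 + 157
186 = 1*157 + 29
157 = 5*29 + 12
29 = 2*12 + 5
12 = 2*5 + 2
5 = 2*2 + 1
2 = 2*1 + 0
Since gcd(3046, 28129) = 1, back-substitute to write 1 as a combination:
1 = 5 − 2·2
1 = −2·12 + 5·5
1 = 5·29 − 12·12
1 = −12·157 + 65·29
1 = 65·186 − 77·157
1 = −77·715 + 296·186
1 = 296·3046 − 1261·715
1 = −1261·28129 + 11645·3046
So 3046·11645 ≡ 1 (mod 28129).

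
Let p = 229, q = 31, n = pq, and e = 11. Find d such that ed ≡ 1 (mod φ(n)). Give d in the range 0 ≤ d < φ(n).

3731

φ(n) = (p−1)(q−1) = 228·30 = 6840.
Need d with 11·d ≡ 1 (mod 6840). Apply the extended Euclidean algorithm:
6840 = 621×11 + 9
11 = 1×9 + 2
9 = 4×2 + 1
2 = 2×1 + 0
Back-substitute:
1 = 9 − 4·2
1 = −4·11 + 5·9
1 = 5·6840 − 3109·11
So 11·(-3109) ≡ 1 (mod 6840), hence d ≡ -3109 ≡ 3731 (mod 6840).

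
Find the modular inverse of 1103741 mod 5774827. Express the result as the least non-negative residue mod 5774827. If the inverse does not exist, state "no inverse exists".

Apply the Euclidean algorithm to 5774827 and 1103741:
5774827 = 5*1103741 + 256122
1103741 = 4*256122 + 79253
256122 = 3*79253 + 18363
79253 = 4*18363 + 5801
18363 = 3*5801 + 960
5801 = 6*960 + 41
960 = 23*41 + 17
41 = 2*17 + 7
17 = 2*7 + 3
7 = 2*3 + 1
3 = 3*1 + 0
Since gcd(1103741, 5774827) = 1, back-substitute to write 1 as a combination:
1 = 7 − 2·3
1 = −2·17 + 5·7
1 = 5·41 − 12·17
1 = −12·960 + 281·41
1 = 281·5801 − 1698·960
1 = −1698·18363 + 5375·5801
1 = 5375·79253 − 23198·18363
1 = −23198·256122 + 74969·79253
1 = 74969·1103741 − 323074·256122
1 = −323074·5774827 + 1690339·1103741
So 1103741·1690339 ≡ 1 (mod 5774827).

1690339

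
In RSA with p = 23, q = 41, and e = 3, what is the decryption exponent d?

φ(n) = (p−1)(q−1) = 22·40 = 880.
Need d with 3·d ≡ 1 (mod 880). Apply the extended Euclidean algorithm:
880 = 293·3 + 1
3 = 3·1 + 0
Back-substitute:
1 = 880 − 293·3
So 3·(-293) ≡ 1 (mod 880), hence d ≡ -293 ≡ 587 (mod 880).

587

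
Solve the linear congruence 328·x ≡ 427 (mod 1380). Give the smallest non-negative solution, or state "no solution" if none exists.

gcd(328, 1380):
1380 = 4×328 + 68
328 = 4×68 + 56
68 = 1×56 + 12
56 = 4×12 + 8
12 = 1×8 + 4
8 = 2×4 + 0
gcd = 4, but 4 ∤ 427, so the congruence has no solution.

no solution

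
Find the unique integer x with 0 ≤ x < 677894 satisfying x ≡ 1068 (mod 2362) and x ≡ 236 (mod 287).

608102

Write x = 1068 + 2362·k. Then 2362·k ≡ 236 − 1068 ≡ 29 (mod 287).
Need 2362⁻¹ mod 287. Extended Euclid on (287, 66):
287 = 4*66 + 23
66 = 2*23 + 20
23 = 1*20 + 3
20 = 6*3 + 2
3 = 1*2 + 1
2 = 2*1 + 0
Back-substitute:
1 = 3 − 2
1 = −20 + 7·3
1 = 7·23 − 8·20
1 = −8·66 + 23·23
1 = 23·287 − 100·66
2362⁻¹ ≡ 187 (mod 287), so k ≡ 187·29 ≡ 257 (mod 287).
x = 1068 + 2362·257 = 608102.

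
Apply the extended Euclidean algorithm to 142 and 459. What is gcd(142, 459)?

Repeated division:
459 = 3×142 + 33
142 = 4×33 + 10
33 = 3×10 + 3
10 = 3×3 + 1
3 = 3×1 + 0
gcd(142, 459) = 1.
Express as a combination:
1 = 10 − 3·3
1 = −3·33 + 10·10
1 = 10·142 − 43·33
1 = −43·459 + 139·142
So 1 = (-43)·459 + (139)·142.

1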